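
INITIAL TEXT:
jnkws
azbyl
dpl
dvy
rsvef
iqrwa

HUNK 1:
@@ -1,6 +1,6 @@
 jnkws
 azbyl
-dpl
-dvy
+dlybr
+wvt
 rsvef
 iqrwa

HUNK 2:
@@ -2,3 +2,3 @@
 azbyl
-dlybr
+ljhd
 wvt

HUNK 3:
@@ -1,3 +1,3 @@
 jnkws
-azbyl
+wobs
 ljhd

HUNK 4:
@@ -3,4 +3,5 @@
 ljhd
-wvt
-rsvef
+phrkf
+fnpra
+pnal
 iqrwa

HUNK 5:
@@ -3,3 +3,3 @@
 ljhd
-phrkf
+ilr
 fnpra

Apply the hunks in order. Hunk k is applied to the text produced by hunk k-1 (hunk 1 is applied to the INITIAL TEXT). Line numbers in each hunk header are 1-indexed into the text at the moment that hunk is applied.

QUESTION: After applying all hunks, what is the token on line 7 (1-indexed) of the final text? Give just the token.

Hunk 1: at line 1 remove [dpl,dvy] add [dlybr,wvt] -> 6 lines: jnkws azbyl dlybr wvt rsvef iqrwa
Hunk 2: at line 2 remove [dlybr] add [ljhd] -> 6 lines: jnkws azbyl ljhd wvt rsvef iqrwa
Hunk 3: at line 1 remove [azbyl] add [wobs] -> 6 lines: jnkws wobs ljhd wvt rsvef iqrwa
Hunk 4: at line 3 remove [wvt,rsvef] add [phrkf,fnpra,pnal] -> 7 lines: jnkws wobs ljhd phrkf fnpra pnal iqrwa
Hunk 5: at line 3 remove [phrkf] add [ilr] -> 7 lines: jnkws wobs ljhd ilr fnpra pnal iqrwa
Final line 7: iqrwa

Answer: iqrwa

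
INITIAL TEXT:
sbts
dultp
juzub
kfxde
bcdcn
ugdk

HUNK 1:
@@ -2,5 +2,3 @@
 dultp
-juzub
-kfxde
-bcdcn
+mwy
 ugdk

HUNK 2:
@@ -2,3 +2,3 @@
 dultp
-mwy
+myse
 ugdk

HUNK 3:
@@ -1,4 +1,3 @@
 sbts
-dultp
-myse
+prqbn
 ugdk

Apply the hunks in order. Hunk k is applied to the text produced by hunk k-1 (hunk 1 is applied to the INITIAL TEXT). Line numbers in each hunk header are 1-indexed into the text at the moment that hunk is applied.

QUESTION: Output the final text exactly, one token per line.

Answer: sbts
prqbn
ugdk

Derivation:
Hunk 1: at line 2 remove [juzub,kfxde,bcdcn] add [mwy] -> 4 lines: sbts dultp mwy ugdk
Hunk 2: at line 2 remove [mwy] add [myse] -> 4 lines: sbts dultp myse ugdk
Hunk 3: at line 1 remove [dultp,myse] add [prqbn] -> 3 lines: sbts prqbn ugdk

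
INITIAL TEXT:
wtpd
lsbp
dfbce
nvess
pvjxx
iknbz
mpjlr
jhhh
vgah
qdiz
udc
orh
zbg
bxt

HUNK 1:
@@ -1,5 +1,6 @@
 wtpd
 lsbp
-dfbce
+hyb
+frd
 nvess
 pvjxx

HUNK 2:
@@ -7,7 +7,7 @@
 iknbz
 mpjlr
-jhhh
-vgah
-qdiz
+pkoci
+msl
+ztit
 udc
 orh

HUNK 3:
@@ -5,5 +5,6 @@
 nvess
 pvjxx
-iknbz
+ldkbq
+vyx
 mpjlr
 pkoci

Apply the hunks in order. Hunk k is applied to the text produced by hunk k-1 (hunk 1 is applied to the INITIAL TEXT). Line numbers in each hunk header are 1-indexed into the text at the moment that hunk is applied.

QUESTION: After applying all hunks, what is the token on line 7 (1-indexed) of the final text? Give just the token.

Hunk 1: at line 1 remove [dfbce] add [hyb,frd] -> 15 lines: wtpd lsbp hyb frd nvess pvjxx iknbz mpjlr jhhh vgah qdiz udc orh zbg bxt
Hunk 2: at line 7 remove [jhhh,vgah,qdiz] add [pkoci,msl,ztit] -> 15 lines: wtpd lsbp hyb frd nvess pvjxx iknbz mpjlr pkoci msl ztit udc orh zbg bxt
Hunk 3: at line 5 remove [iknbz] add [ldkbq,vyx] -> 16 lines: wtpd lsbp hyb frd nvess pvjxx ldkbq vyx mpjlr pkoci msl ztit udc orh zbg bxt
Final line 7: ldkbq

Answer: ldkbq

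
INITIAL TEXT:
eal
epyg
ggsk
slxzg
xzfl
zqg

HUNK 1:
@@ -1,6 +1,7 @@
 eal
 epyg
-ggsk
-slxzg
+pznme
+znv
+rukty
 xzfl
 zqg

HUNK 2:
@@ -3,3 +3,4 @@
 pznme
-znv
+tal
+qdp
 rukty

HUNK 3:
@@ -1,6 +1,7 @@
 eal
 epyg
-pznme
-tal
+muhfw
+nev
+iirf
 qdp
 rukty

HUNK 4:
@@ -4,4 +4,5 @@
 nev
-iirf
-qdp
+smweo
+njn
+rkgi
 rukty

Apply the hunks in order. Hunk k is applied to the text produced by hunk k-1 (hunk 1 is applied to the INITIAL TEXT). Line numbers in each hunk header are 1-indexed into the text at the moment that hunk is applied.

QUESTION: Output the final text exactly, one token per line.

Hunk 1: at line 1 remove [ggsk,slxzg] add [pznme,znv,rukty] -> 7 lines: eal epyg pznme znv rukty xzfl zqg
Hunk 2: at line 3 remove [znv] add [tal,qdp] -> 8 lines: eal epyg pznme tal qdp rukty xzfl zqg
Hunk 3: at line 1 remove [pznme,tal] add [muhfw,nev,iirf] -> 9 lines: eal epyg muhfw nev iirf qdp rukty xzfl zqg
Hunk 4: at line 4 remove [iirf,qdp] add [smweo,njn,rkgi] -> 10 lines: eal epyg muhfw nev smweo njn rkgi rukty xzfl zqg

Answer: eal
epyg
muhfw
nev
smweo
njn
rkgi
rukty
xzfl
zqg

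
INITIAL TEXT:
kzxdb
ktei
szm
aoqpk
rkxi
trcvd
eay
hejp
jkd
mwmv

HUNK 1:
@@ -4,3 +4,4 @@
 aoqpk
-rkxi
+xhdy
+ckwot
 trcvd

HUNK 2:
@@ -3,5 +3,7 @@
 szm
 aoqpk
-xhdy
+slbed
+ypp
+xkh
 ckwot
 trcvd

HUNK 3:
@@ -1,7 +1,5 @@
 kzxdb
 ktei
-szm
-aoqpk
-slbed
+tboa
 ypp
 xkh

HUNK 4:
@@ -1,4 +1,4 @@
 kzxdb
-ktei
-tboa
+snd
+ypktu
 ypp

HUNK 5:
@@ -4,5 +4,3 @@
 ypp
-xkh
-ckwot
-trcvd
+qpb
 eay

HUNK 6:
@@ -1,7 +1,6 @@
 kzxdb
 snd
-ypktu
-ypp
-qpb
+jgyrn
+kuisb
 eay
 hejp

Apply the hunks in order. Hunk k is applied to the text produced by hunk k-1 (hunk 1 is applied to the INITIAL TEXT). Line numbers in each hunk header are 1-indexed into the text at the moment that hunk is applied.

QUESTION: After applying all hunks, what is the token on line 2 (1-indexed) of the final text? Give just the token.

Answer: snd

Derivation:
Hunk 1: at line 4 remove [rkxi] add [xhdy,ckwot] -> 11 lines: kzxdb ktei szm aoqpk xhdy ckwot trcvd eay hejp jkd mwmv
Hunk 2: at line 3 remove [xhdy] add [slbed,ypp,xkh] -> 13 lines: kzxdb ktei szm aoqpk slbed ypp xkh ckwot trcvd eay hejp jkd mwmv
Hunk 3: at line 1 remove [szm,aoqpk,slbed] add [tboa] -> 11 lines: kzxdb ktei tboa ypp xkh ckwot trcvd eay hejp jkd mwmv
Hunk 4: at line 1 remove [ktei,tboa] add [snd,ypktu] -> 11 lines: kzxdb snd ypktu ypp xkh ckwot trcvd eay hejp jkd mwmv
Hunk 5: at line 4 remove [xkh,ckwot,trcvd] add [qpb] -> 9 lines: kzxdb snd ypktu ypp qpb eay hejp jkd mwmv
Hunk 6: at line 1 remove [ypktu,ypp,qpb] add [jgyrn,kuisb] -> 8 lines: kzxdb snd jgyrn kuisb eay hejp jkd mwmv
Final line 2: snd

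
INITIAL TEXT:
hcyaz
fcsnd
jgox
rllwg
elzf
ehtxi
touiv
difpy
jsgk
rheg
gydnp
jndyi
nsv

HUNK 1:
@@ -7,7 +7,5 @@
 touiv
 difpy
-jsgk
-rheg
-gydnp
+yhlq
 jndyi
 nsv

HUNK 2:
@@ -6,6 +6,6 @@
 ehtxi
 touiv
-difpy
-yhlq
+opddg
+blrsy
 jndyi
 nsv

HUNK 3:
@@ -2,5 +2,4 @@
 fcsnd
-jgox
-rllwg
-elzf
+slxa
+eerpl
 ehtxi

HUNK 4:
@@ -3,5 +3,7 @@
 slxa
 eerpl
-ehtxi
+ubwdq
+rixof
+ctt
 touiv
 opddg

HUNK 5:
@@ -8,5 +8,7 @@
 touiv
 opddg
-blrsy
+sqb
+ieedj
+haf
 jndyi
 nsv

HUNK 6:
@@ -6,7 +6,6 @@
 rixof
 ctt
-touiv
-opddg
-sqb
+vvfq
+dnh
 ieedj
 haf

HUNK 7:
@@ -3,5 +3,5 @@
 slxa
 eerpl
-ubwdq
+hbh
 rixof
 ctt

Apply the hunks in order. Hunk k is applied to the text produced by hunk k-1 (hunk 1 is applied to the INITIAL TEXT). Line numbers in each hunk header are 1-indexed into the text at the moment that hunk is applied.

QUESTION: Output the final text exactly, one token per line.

Answer: hcyaz
fcsnd
slxa
eerpl
hbh
rixof
ctt
vvfq
dnh
ieedj
haf
jndyi
nsv

Derivation:
Hunk 1: at line 7 remove [jsgk,rheg,gydnp] add [yhlq] -> 11 lines: hcyaz fcsnd jgox rllwg elzf ehtxi touiv difpy yhlq jndyi nsv
Hunk 2: at line 6 remove [difpy,yhlq] add [opddg,blrsy] -> 11 lines: hcyaz fcsnd jgox rllwg elzf ehtxi touiv opddg blrsy jndyi nsv
Hunk 3: at line 2 remove [jgox,rllwg,elzf] add [slxa,eerpl] -> 10 lines: hcyaz fcsnd slxa eerpl ehtxi touiv opddg blrsy jndyi nsv
Hunk 4: at line 3 remove [ehtxi] add [ubwdq,rixof,ctt] -> 12 lines: hcyaz fcsnd slxa eerpl ubwdq rixof ctt touiv opddg blrsy jndyi nsv
Hunk 5: at line 8 remove [blrsy] add [sqb,ieedj,haf] -> 14 lines: hcyaz fcsnd slxa eerpl ubwdq rixof ctt touiv opddg sqb ieedj haf jndyi nsv
Hunk 6: at line 6 remove [touiv,opddg,sqb] add [vvfq,dnh] -> 13 lines: hcyaz fcsnd slxa eerpl ubwdq rixof ctt vvfq dnh ieedj haf jndyi nsv
Hunk 7: at line 3 remove [ubwdq] add [hbh] -> 13 lines: hcyaz fcsnd slxa eerpl hbh rixof ctt vvfq dnh ieedj haf jndyi nsv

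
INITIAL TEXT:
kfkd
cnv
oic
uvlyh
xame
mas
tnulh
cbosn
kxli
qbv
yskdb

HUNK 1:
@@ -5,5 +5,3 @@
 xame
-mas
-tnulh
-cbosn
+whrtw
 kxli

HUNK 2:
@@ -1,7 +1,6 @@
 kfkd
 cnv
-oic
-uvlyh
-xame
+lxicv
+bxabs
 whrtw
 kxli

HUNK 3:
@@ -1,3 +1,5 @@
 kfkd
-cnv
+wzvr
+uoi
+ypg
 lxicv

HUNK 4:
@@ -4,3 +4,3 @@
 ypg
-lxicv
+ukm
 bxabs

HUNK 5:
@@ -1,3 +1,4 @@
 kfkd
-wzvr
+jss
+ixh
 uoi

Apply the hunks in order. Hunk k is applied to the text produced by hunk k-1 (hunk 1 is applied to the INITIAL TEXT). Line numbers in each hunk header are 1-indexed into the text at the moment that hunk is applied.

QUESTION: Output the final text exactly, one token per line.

Answer: kfkd
jss
ixh
uoi
ypg
ukm
bxabs
whrtw
kxli
qbv
yskdb

Derivation:
Hunk 1: at line 5 remove [mas,tnulh,cbosn] add [whrtw] -> 9 lines: kfkd cnv oic uvlyh xame whrtw kxli qbv yskdb
Hunk 2: at line 1 remove [oic,uvlyh,xame] add [lxicv,bxabs] -> 8 lines: kfkd cnv lxicv bxabs whrtw kxli qbv yskdb
Hunk 3: at line 1 remove [cnv] add [wzvr,uoi,ypg] -> 10 lines: kfkd wzvr uoi ypg lxicv bxabs whrtw kxli qbv yskdb
Hunk 4: at line 4 remove [lxicv] add [ukm] -> 10 lines: kfkd wzvr uoi ypg ukm bxabs whrtw kxli qbv yskdb
Hunk 5: at line 1 remove [wzvr] add [jss,ixh] -> 11 lines: kfkd jss ixh uoi ypg ukm bxabs whrtw kxli qbv yskdb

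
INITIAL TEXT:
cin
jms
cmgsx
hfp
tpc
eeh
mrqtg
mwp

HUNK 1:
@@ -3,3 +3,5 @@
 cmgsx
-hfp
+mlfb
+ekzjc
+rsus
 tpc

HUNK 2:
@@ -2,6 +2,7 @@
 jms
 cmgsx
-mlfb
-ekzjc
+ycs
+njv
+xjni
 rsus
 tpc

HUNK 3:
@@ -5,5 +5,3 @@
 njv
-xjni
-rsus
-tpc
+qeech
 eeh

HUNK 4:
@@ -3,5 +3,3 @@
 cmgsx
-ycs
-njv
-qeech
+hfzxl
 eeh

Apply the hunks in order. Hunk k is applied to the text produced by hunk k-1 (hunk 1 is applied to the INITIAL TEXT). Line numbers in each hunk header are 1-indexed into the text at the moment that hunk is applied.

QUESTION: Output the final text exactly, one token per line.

Answer: cin
jms
cmgsx
hfzxl
eeh
mrqtg
mwp

Derivation:
Hunk 1: at line 3 remove [hfp] add [mlfb,ekzjc,rsus] -> 10 lines: cin jms cmgsx mlfb ekzjc rsus tpc eeh mrqtg mwp
Hunk 2: at line 2 remove [mlfb,ekzjc] add [ycs,njv,xjni] -> 11 lines: cin jms cmgsx ycs njv xjni rsus tpc eeh mrqtg mwp
Hunk 3: at line 5 remove [xjni,rsus,tpc] add [qeech] -> 9 lines: cin jms cmgsx ycs njv qeech eeh mrqtg mwp
Hunk 4: at line 3 remove [ycs,njv,qeech] add [hfzxl] -> 7 lines: cin jms cmgsx hfzxl eeh mrqtg mwp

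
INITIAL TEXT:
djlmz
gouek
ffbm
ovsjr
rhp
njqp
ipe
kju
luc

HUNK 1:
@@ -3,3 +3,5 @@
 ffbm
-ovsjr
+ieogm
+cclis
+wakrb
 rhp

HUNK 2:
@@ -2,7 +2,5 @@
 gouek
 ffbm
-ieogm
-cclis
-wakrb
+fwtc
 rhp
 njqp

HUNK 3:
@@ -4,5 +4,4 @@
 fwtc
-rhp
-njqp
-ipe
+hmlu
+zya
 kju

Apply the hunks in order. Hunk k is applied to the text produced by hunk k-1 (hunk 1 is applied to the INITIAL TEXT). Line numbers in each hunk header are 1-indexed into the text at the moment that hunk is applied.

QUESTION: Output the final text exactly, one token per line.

Answer: djlmz
gouek
ffbm
fwtc
hmlu
zya
kju
luc

Derivation:
Hunk 1: at line 3 remove [ovsjr] add [ieogm,cclis,wakrb] -> 11 lines: djlmz gouek ffbm ieogm cclis wakrb rhp njqp ipe kju luc
Hunk 2: at line 2 remove [ieogm,cclis,wakrb] add [fwtc] -> 9 lines: djlmz gouek ffbm fwtc rhp njqp ipe kju luc
Hunk 3: at line 4 remove [rhp,njqp,ipe] add [hmlu,zya] -> 8 lines: djlmz gouek ffbm fwtc hmlu zya kju luc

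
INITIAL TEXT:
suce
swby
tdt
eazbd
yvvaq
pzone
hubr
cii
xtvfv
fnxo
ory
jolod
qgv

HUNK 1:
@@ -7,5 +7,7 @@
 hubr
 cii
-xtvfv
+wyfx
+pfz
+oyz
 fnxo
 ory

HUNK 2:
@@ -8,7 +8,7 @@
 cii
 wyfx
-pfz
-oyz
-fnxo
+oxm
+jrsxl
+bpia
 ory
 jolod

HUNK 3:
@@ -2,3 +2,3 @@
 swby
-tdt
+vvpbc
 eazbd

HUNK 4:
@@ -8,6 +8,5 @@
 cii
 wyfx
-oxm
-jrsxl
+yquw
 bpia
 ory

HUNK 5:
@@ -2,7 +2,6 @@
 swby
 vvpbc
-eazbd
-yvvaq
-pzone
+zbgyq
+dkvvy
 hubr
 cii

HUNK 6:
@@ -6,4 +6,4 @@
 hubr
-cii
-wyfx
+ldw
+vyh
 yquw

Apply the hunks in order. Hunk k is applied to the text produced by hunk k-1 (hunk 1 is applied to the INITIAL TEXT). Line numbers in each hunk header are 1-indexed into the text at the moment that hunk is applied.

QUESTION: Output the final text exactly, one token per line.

Answer: suce
swby
vvpbc
zbgyq
dkvvy
hubr
ldw
vyh
yquw
bpia
ory
jolod
qgv

Derivation:
Hunk 1: at line 7 remove [xtvfv] add [wyfx,pfz,oyz] -> 15 lines: suce swby tdt eazbd yvvaq pzone hubr cii wyfx pfz oyz fnxo ory jolod qgv
Hunk 2: at line 8 remove [pfz,oyz,fnxo] add [oxm,jrsxl,bpia] -> 15 lines: suce swby tdt eazbd yvvaq pzone hubr cii wyfx oxm jrsxl bpia ory jolod qgv
Hunk 3: at line 2 remove [tdt] add [vvpbc] -> 15 lines: suce swby vvpbc eazbd yvvaq pzone hubr cii wyfx oxm jrsxl bpia ory jolod qgv
Hunk 4: at line 8 remove [oxm,jrsxl] add [yquw] -> 14 lines: suce swby vvpbc eazbd yvvaq pzone hubr cii wyfx yquw bpia ory jolod qgv
Hunk 5: at line 2 remove [eazbd,yvvaq,pzone] add [zbgyq,dkvvy] -> 13 lines: suce swby vvpbc zbgyq dkvvy hubr cii wyfx yquw bpia ory jolod qgv
Hunk 6: at line 6 remove [cii,wyfx] add [ldw,vyh] -> 13 lines: suce swby vvpbc zbgyq dkvvy hubr ldw vyh yquw bpia ory jolod qgv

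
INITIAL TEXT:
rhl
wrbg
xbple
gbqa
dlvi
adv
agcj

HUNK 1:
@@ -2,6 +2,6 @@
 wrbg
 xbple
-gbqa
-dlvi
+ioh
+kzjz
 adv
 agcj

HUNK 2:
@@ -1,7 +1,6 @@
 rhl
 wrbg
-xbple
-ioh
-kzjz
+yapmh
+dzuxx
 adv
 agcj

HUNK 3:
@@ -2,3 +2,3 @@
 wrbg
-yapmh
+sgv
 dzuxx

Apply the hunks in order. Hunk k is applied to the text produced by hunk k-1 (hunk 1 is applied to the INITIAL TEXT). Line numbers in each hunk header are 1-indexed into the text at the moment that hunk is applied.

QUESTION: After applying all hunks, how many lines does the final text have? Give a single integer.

Hunk 1: at line 2 remove [gbqa,dlvi] add [ioh,kzjz] -> 7 lines: rhl wrbg xbple ioh kzjz adv agcj
Hunk 2: at line 1 remove [xbple,ioh,kzjz] add [yapmh,dzuxx] -> 6 lines: rhl wrbg yapmh dzuxx adv agcj
Hunk 3: at line 2 remove [yapmh] add [sgv] -> 6 lines: rhl wrbg sgv dzuxx adv agcj
Final line count: 6

Answer: 6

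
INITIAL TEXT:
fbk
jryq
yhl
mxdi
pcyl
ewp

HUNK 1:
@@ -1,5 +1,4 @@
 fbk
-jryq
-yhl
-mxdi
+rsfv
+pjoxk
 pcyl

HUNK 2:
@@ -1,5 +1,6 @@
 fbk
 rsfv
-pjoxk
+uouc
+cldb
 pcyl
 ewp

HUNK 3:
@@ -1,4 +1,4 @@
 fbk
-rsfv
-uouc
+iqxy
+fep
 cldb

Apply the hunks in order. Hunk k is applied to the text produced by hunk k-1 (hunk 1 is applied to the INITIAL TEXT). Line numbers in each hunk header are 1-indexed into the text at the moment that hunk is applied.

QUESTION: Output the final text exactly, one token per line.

Hunk 1: at line 1 remove [jryq,yhl,mxdi] add [rsfv,pjoxk] -> 5 lines: fbk rsfv pjoxk pcyl ewp
Hunk 2: at line 1 remove [pjoxk] add [uouc,cldb] -> 6 lines: fbk rsfv uouc cldb pcyl ewp
Hunk 3: at line 1 remove [rsfv,uouc] add [iqxy,fep] -> 6 lines: fbk iqxy fep cldb pcyl ewp

Answer: fbk
iqxy
fep
cldb
pcyl
ewp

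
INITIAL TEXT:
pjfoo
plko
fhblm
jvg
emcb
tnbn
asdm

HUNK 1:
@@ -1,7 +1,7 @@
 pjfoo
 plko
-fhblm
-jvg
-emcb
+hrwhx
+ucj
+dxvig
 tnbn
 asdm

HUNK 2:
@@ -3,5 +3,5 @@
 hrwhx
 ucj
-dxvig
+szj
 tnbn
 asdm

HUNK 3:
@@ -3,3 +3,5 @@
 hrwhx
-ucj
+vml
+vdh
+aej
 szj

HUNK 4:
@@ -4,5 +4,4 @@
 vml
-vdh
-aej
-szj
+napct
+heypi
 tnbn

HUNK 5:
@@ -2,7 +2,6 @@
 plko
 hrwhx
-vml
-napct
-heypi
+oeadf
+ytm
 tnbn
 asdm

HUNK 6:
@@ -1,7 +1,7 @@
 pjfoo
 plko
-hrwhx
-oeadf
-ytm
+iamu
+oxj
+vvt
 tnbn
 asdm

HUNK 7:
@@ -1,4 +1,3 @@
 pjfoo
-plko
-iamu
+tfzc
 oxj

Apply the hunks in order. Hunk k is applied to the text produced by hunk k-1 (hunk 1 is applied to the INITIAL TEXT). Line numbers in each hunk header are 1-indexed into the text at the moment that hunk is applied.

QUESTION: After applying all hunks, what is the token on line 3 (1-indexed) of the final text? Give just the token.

Answer: oxj

Derivation:
Hunk 1: at line 1 remove [fhblm,jvg,emcb] add [hrwhx,ucj,dxvig] -> 7 lines: pjfoo plko hrwhx ucj dxvig tnbn asdm
Hunk 2: at line 3 remove [dxvig] add [szj] -> 7 lines: pjfoo plko hrwhx ucj szj tnbn asdm
Hunk 3: at line 3 remove [ucj] add [vml,vdh,aej] -> 9 lines: pjfoo plko hrwhx vml vdh aej szj tnbn asdm
Hunk 4: at line 4 remove [vdh,aej,szj] add [napct,heypi] -> 8 lines: pjfoo plko hrwhx vml napct heypi tnbn asdm
Hunk 5: at line 2 remove [vml,napct,heypi] add [oeadf,ytm] -> 7 lines: pjfoo plko hrwhx oeadf ytm tnbn asdm
Hunk 6: at line 1 remove [hrwhx,oeadf,ytm] add [iamu,oxj,vvt] -> 7 lines: pjfoo plko iamu oxj vvt tnbn asdm
Hunk 7: at line 1 remove [plko,iamu] add [tfzc] -> 6 lines: pjfoo tfzc oxj vvt tnbn asdm
Final line 3: oxj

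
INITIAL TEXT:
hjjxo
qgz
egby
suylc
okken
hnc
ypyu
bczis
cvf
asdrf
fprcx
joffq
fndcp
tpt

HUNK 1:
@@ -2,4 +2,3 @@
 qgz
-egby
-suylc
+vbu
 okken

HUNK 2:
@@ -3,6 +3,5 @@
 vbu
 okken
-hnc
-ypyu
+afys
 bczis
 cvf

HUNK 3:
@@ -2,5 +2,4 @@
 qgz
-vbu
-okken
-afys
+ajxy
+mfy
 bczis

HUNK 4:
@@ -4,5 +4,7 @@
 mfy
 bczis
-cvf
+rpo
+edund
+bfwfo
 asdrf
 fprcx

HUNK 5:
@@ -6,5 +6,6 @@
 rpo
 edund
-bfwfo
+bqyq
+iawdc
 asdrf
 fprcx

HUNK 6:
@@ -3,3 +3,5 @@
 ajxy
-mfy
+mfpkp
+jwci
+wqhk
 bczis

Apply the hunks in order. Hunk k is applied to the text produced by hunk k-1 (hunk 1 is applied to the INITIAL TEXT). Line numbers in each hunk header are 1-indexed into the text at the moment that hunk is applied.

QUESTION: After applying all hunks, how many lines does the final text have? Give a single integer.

Answer: 16

Derivation:
Hunk 1: at line 2 remove [egby,suylc] add [vbu] -> 13 lines: hjjxo qgz vbu okken hnc ypyu bczis cvf asdrf fprcx joffq fndcp tpt
Hunk 2: at line 3 remove [hnc,ypyu] add [afys] -> 12 lines: hjjxo qgz vbu okken afys bczis cvf asdrf fprcx joffq fndcp tpt
Hunk 3: at line 2 remove [vbu,okken,afys] add [ajxy,mfy] -> 11 lines: hjjxo qgz ajxy mfy bczis cvf asdrf fprcx joffq fndcp tpt
Hunk 4: at line 4 remove [cvf] add [rpo,edund,bfwfo] -> 13 lines: hjjxo qgz ajxy mfy bczis rpo edund bfwfo asdrf fprcx joffq fndcp tpt
Hunk 5: at line 6 remove [bfwfo] add [bqyq,iawdc] -> 14 lines: hjjxo qgz ajxy mfy bczis rpo edund bqyq iawdc asdrf fprcx joffq fndcp tpt
Hunk 6: at line 3 remove [mfy] add [mfpkp,jwci,wqhk] -> 16 lines: hjjxo qgz ajxy mfpkp jwci wqhk bczis rpo edund bqyq iawdc asdrf fprcx joffq fndcp tpt
Final line count: 16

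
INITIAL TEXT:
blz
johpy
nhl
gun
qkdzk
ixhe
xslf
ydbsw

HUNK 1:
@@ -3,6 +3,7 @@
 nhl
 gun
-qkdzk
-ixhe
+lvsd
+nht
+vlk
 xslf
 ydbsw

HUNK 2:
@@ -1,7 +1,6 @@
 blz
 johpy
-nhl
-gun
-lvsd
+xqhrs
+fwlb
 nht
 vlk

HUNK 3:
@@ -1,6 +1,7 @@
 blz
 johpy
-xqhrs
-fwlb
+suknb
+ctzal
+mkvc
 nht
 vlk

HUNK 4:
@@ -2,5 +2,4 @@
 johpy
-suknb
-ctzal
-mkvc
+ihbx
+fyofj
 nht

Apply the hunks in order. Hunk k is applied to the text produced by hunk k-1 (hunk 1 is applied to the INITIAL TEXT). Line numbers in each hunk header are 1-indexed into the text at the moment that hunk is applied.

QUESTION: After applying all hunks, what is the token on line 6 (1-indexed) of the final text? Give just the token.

Hunk 1: at line 3 remove [qkdzk,ixhe] add [lvsd,nht,vlk] -> 9 lines: blz johpy nhl gun lvsd nht vlk xslf ydbsw
Hunk 2: at line 1 remove [nhl,gun,lvsd] add [xqhrs,fwlb] -> 8 lines: blz johpy xqhrs fwlb nht vlk xslf ydbsw
Hunk 3: at line 1 remove [xqhrs,fwlb] add [suknb,ctzal,mkvc] -> 9 lines: blz johpy suknb ctzal mkvc nht vlk xslf ydbsw
Hunk 4: at line 2 remove [suknb,ctzal,mkvc] add [ihbx,fyofj] -> 8 lines: blz johpy ihbx fyofj nht vlk xslf ydbsw
Final line 6: vlk

Answer: vlk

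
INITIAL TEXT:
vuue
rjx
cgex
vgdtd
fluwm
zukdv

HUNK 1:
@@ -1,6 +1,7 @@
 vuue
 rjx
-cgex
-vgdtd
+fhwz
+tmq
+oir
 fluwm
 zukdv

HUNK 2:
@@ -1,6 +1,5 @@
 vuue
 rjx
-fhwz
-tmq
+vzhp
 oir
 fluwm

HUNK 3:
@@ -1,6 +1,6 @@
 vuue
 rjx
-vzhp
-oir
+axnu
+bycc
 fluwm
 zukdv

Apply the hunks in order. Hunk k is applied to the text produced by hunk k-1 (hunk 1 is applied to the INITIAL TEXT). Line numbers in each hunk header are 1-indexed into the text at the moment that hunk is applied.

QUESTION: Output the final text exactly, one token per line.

Hunk 1: at line 1 remove [cgex,vgdtd] add [fhwz,tmq,oir] -> 7 lines: vuue rjx fhwz tmq oir fluwm zukdv
Hunk 2: at line 1 remove [fhwz,tmq] add [vzhp] -> 6 lines: vuue rjx vzhp oir fluwm zukdv
Hunk 3: at line 1 remove [vzhp,oir] add [axnu,bycc] -> 6 lines: vuue rjx axnu bycc fluwm zukdv

Answer: vuue
rjx
axnu
bycc
fluwm
zukdv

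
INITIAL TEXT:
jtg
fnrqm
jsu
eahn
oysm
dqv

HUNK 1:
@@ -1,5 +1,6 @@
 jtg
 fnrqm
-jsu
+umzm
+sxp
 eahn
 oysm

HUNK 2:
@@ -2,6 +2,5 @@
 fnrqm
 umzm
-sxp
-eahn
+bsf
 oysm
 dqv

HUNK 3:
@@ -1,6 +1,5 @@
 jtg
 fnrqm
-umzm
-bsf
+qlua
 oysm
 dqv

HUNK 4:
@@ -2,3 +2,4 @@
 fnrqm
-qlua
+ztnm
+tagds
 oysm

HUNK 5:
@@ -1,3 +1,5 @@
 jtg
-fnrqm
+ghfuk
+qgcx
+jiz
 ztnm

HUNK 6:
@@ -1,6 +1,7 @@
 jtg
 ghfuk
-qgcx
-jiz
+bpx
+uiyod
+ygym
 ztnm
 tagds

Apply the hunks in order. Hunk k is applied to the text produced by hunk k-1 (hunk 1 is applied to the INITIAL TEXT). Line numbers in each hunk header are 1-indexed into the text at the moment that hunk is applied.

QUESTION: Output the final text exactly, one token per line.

Hunk 1: at line 1 remove [jsu] add [umzm,sxp] -> 7 lines: jtg fnrqm umzm sxp eahn oysm dqv
Hunk 2: at line 2 remove [sxp,eahn] add [bsf] -> 6 lines: jtg fnrqm umzm bsf oysm dqv
Hunk 3: at line 1 remove [umzm,bsf] add [qlua] -> 5 lines: jtg fnrqm qlua oysm dqv
Hunk 4: at line 2 remove [qlua] add [ztnm,tagds] -> 6 lines: jtg fnrqm ztnm tagds oysm dqv
Hunk 5: at line 1 remove [fnrqm] add [ghfuk,qgcx,jiz] -> 8 lines: jtg ghfuk qgcx jiz ztnm tagds oysm dqv
Hunk 6: at line 1 remove [qgcx,jiz] add [bpx,uiyod,ygym] -> 9 lines: jtg ghfuk bpx uiyod ygym ztnm tagds oysm dqv

Answer: jtg
ghfuk
bpx
uiyod
ygym
ztnm
tagds
oysm
dqv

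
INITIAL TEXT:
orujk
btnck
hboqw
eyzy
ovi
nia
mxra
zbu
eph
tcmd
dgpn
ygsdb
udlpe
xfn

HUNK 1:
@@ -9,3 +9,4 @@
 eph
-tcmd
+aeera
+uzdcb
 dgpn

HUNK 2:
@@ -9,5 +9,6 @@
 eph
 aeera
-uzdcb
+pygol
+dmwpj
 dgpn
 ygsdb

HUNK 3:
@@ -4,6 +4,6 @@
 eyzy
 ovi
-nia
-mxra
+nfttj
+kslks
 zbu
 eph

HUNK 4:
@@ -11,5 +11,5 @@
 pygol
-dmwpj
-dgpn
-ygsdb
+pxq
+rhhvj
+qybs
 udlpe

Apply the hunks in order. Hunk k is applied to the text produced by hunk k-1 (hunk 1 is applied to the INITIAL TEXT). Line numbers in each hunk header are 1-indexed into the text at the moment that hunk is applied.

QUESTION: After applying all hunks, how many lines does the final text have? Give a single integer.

Hunk 1: at line 9 remove [tcmd] add [aeera,uzdcb] -> 15 lines: orujk btnck hboqw eyzy ovi nia mxra zbu eph aeera uzdcb dgpn ygsdb udlpe xfn
Hunk 2: at line 9 remove [uzdcb] add [pygol,dmwpj] -> 16 lines: orujk btnck hboqw eyzy ovi nia mxra zbu eph aeera pygol dmwpj dgpn ygsdb udlpe xfn
Hunk 3: at line 4 remove [nia,mxra] add [nfttj,kslks] -> 16 lines: orujk btnck hboqw eyzy ovi nfttj kslks zbu eph aeera pygol dmwpj dgpn ygsdb udlpe xfn
Hunk 4: at line 11 remove [dmwpj,dgpn,ygsdb] add [pxq,rhhvj,qybs] -> 16 lines: orujk btnck hboqw eyzy ovi nfttj kslks zbu eph aeera pygol pxq rhhvj qybs udlpe xfn
Final line count: 16

Answer: 16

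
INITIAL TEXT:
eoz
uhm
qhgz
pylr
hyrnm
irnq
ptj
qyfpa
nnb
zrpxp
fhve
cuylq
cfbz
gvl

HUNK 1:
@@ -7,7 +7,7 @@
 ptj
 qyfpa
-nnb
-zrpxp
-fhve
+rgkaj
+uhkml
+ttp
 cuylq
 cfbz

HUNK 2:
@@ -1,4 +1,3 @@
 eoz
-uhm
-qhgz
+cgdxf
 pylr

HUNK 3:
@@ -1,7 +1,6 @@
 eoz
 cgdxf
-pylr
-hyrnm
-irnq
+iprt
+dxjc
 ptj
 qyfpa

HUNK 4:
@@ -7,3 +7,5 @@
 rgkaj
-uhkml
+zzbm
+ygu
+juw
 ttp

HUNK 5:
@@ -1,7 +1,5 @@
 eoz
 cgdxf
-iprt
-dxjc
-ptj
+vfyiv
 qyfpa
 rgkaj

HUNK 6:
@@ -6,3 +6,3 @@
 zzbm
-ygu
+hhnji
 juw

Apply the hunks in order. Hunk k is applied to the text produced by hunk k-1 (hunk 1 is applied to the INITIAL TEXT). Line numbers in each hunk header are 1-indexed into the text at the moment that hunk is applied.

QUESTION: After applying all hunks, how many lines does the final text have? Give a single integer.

Answer: 12

Derivation:
Hunk 1: at line 7 remove [nnb,zrpxp,fhve] add [rgkaj,uhkml,ttp] -> 14 lines: eoz uhm qhgz pylr hyrnm irnq ptj qyfpa rgkaj uhkml ttp cuylq cfbz gvl
Hunk 2: at line 1 remove [uhm,qhgz] add [cgdxf] -> 13 lines: eoz cgdxf pylr hyrnm irnq ptj qyfpa rgkaj uhkml ttp cuylq cfbz gvl
Hunk 3: at line 1 remove [pylr,hyrnm,irnq] add [iprt,dxjc] -> 12 lines: eoz cgdxf iprt dxjc ptj qyfpa rgkaj uhkml ttp cuylq cfbz gvl
Hunk 4: at line 7 remove [uhkml] add [zzbm,ygu,juw] -> 14 lines: eoz cgdxf iprt dxjc ptj qyfpa rgkaj zzbm ygu juw ttp cuylq cfbz gvl
Hunk 5: at line 1 remove [iprt,dxjc,ptj] add [vfyiv] -> 12 lines: eoz cgdxf vfyiv qyfpa rgkaj zzbm ygu juw ttp cuylq cfbz gvl
Hunk 6: at line 6 remove [ygu] add [hhnji] -> 12 lines: eoz cgdxf vfyiv qyfpa rgkaj zzbm hhnji juw ttp cuylq cfbz gvl
Final line count: 12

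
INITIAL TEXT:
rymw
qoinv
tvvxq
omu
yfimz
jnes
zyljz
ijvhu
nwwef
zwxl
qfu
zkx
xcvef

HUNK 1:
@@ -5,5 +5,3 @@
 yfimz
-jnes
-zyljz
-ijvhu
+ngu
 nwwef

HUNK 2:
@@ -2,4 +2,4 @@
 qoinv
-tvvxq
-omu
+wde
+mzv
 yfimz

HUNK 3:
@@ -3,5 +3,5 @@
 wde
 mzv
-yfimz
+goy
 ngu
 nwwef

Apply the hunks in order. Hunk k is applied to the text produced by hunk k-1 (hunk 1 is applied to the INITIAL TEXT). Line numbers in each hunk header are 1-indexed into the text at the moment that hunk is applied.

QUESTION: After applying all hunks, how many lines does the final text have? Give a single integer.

Answer: 11

Derivation:
Hunk 1: at line 5 remove [jnes,zyljz,ijvhu] add [ngu] -> 11 lines: rymw qoinv tvvxq omu yfimz ngu nwwef zwxl qfu zkx xcvef
Hunk 2: at line 2 remove [tvvxq,omu] add [wde,mzv] -> 11 lines: rymw qoinv wde mzv yfimz ngu nwwef zwxl qfu zkx xcvef
Hunk 3: at line 3 remove [yfimz] add [goy] -> 11 lines: rymw qoinv wde mzv goy ngu nwwef zwxl qfu zkx xcvef
Final line count: 11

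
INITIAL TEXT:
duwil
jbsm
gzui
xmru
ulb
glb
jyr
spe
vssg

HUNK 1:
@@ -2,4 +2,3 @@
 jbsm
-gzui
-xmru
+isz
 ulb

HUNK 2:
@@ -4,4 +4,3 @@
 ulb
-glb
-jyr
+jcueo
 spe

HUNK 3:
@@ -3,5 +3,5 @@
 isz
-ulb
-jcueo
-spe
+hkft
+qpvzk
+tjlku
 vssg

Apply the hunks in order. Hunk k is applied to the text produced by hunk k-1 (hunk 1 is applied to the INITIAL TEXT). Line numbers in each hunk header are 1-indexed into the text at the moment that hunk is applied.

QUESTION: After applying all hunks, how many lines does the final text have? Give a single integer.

Hunk 1: at line 2 remove [gzui,xmru] add [isz] -> 8 lines: duwil jbsm isz ulb glb jyr spe vssg
Hunk 2: at line 4 remove [glb,jyr] add [jcueo] -> 7 lines: duwil jbsm isz ulb jcueo spe vssg
Hunk 3: at line 3 remove [ulb,jcueo,spe] add [hkft,qpvzk,tjlku] -> 7 lines: duwil jbsm isz hkft qpvzk tjlku vssg
Final line count: 7

Answer: 7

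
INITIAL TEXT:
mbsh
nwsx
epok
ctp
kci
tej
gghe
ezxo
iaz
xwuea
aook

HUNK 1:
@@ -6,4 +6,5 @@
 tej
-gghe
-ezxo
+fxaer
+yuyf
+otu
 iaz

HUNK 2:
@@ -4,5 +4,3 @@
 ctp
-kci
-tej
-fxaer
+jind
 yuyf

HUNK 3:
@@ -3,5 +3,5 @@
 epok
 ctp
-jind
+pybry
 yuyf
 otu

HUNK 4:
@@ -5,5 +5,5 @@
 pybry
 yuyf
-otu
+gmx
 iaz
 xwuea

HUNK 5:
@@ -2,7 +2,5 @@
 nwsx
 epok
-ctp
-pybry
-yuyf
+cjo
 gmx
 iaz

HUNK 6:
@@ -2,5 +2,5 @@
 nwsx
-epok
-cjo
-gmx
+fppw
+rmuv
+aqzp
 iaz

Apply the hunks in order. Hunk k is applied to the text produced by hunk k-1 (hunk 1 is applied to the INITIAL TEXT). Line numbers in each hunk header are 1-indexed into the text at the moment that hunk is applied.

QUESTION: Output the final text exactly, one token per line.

Hunk 1: at line 6 remove [gghe,ezxo] add [fxaer,yuyf,otu] -> 12 lines: mbsh nwsx epok ctp kci tej fxaer yuyf otu iaz xwuea aook
Hunk 2: at line 4 remove [kci,tej,fxaer] add [jind] -> 10 lines: mbsh nwsx epok ctp jind yuyf otu iaz xwuea aook
Hunk 3: at line 3 remove [jind] add [pybry] -> 10 lines: mbsh nwsx epok ctp pybry yuyf otu iaz xwuea aook
Hunk 4: at line 5 remove [otu] add [gmx] -> 10 lines: mbsh nwsx epok ctp pybry yuyf gmx iaz xwuea aook
Hunk 5: at line 2 remove [ctp,pybry,yuyf] add [cjo] -> 8 lines: mbsh nwsx epok cjo gmx iaz xwuea aook
Hunk 6: at line 2 remove [epok,cjo,gmx] add [fppw,rmuv,aqzp] -> 8 lines: mbsh nwsx fppw rmuv aqzp iaz xwuea aook

Answer: mbsh
nwsx
fppw
rmuv
aqzp
iaz
xwuea
aook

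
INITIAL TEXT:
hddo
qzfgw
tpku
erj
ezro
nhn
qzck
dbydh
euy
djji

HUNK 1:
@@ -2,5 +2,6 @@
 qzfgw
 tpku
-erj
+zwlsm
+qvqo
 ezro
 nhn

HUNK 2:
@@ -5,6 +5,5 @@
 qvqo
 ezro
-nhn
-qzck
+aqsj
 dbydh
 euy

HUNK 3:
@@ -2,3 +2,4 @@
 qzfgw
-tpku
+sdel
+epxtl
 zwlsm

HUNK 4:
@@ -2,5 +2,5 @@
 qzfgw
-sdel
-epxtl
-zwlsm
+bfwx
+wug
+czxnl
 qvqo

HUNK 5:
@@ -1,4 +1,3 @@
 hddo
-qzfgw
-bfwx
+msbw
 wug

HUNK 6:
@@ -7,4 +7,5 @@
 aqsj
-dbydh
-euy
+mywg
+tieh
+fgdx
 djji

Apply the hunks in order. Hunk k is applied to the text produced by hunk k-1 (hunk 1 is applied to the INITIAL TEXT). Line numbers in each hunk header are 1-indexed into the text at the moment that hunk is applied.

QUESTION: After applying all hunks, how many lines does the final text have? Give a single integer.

Hunk 1: at line 2 remove [erj] add [zwlsm,qvqo] -> 11 lines: hddo qzfgw tpku zwlsm qvqo ezro nhn qzck dbydh euy djji
Hunk 2: at line 5 remove [nhn,qzck] add [aqsj] -> 10 lines: hddo qzfgw tpku zwlsm qvqo ezro aqsj dbydh euy djji
Hunk 3: at line 2 remove [tpku] add [sdel,epxtl] -> 11 lines: hddo qzfgw sdel epxtl zwlsm qvqo ezro aqsj dbydh euy djji
Hunk 4: at line 2 remove [sdel,epxtl,zwlsm] add [bfwx,wug,czxnl] -> 11 lines: hddo qzfgw bfwx wug czxnl qvqo ezro aqsj dbydh euy djji
Hunk 5: at line 1 remove [qzfgw,bfwx] add [msbw] -> 10 lines: hddo msbw wug czxnl qvqo ezro aqsj dbydh euy djji
Hunk 6: at line 7 remove [dbydh,euy] add [mywg,tieh,fgdx] -> 11 lines: hddo msbw wug czxnl qvqo ezro aqsj mywg tieh fgdx djji
Final line count: 11

Answer: 11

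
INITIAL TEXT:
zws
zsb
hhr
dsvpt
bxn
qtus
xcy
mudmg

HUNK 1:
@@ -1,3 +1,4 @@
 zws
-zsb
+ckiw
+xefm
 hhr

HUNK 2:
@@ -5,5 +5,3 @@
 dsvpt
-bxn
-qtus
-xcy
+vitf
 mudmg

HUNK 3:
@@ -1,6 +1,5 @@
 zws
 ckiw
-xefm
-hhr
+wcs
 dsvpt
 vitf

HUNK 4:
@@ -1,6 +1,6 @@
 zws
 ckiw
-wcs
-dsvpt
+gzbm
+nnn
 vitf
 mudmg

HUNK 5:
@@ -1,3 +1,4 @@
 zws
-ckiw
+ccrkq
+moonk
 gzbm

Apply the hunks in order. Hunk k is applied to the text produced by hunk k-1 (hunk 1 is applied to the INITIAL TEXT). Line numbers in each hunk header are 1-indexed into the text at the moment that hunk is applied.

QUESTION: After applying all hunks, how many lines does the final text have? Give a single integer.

Answer: 7

Derivation:
Hunk 1: at line 1 remove [zsb] add [ckiw,xefm] -> 9 lines: zws ckiw xefm hhr dsvpt bxn qtus xcy mudmg
Hunk 2: at line 5 remove [bxn,qtus,xcy] add [vitf] -> 7 lines: zws ckiw xefm hhr dsvpt vitf mudmg
Hunk 3: at line 1 remove [xefm,hhr] add [wcs] -> 6 lines: zws ckiw wcs dsvpt vitf mudmg
Hunk 4: at line 1 remove [wcs,dsvpt] add [gzbm,nnn] -> 6 lines: zws ckiw gzbm nnn vitf mudmg
Hunk 5: at line 1 remove [ckiw] add [ccrkq,moonk] -> 7 lines: zws ccrkq moonk gzbm nnn vitf mudmg
Final line count: 7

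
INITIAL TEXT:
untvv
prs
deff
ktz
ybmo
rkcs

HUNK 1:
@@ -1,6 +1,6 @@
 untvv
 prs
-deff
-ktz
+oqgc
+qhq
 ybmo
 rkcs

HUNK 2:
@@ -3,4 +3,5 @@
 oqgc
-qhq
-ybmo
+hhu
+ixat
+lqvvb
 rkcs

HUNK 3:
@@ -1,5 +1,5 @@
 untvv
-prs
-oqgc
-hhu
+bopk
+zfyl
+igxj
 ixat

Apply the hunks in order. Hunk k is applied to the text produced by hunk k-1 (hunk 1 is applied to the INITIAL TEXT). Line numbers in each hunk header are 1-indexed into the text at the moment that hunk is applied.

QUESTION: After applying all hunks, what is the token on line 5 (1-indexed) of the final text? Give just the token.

Hunk 1: at line 1 remove [deff,ktz] add [oqgc,qhq] -> 6 lines: untvv prs oqgc qhq ybmo rkcs
Hunk 2: at line 3 remove [qhq,ybmo] add [hhu,ixat,lqvvb] -> 7 lines: untvv prs oqgc hhu ixat lqvvb rkcs
Hunk 3: at line 1 remove [prs,oqgc,hhu] add [bopk,zfyl,igxj] -> 7 lines: untvv bopk zfyl igxj ixat lqvvb rkcs
Final line 5: ixat

Answer: ixat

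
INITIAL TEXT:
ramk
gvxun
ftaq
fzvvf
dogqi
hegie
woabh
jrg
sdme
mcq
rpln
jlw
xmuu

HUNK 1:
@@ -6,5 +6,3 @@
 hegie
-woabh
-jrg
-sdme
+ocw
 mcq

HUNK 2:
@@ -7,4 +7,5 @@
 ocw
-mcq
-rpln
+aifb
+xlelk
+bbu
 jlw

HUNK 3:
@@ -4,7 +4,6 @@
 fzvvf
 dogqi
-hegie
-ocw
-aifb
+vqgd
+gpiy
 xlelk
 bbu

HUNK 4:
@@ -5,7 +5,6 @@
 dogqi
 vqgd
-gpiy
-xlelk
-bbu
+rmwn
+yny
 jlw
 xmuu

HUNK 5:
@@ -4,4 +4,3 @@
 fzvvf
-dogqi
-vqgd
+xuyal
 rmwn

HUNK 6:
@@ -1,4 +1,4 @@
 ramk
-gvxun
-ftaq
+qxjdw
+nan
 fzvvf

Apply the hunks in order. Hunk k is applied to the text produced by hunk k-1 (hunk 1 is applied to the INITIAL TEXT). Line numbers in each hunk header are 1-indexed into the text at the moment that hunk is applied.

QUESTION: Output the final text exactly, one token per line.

Answer: ramk
qxjdw
nan
fzvvf
xuyal
rmwn
yny
jlw
xmuu

Derivation:
Hunk 1: at line 6 remove [woabh,jrg,sdme] add [ocw] -> 11 lines: ramk gvxun ftaq fzvvf dogqi hegie ocw mcq rpln jlw xmuu
Hunk 2: at line 7 remove [mcq,rpln] add [aifb,xlelk,bbu] -> 12 lines: ramk gvxun ftaq fzvvf dogqi hegie ocw aifb xlelk bbu jlw xmuu
Hunk 3: at line 4 remove [hegie,ocw,aifb] add [vqgd,gpiy] -> 11 lines: ramk gvxun ftaq fzvvf dogqi vqgd gpiy xlelk bbu jlw xmuu
Hunk 4: at line 5 remove [gpiy,xlelk,bbu] add [rmwn,yny] -> 10 lines: ramk gvxun ftaq fzvvf dogqi vqgd rmwn yny jlw xmuu
Hunk 5: at line 4 remove [dogqi,vqgd] add [xuyal] -> 9 lines: ramk gvxun ftaq fzvvf xuyal rmwn yny jlw xmuu
Hunk 6: at line 1 remove [gvxun,ftaq] add [qxjdw,nan] -> 9 lines: ramk qxjdw nan fzvvf xuyal rmwn yny jlw xmuu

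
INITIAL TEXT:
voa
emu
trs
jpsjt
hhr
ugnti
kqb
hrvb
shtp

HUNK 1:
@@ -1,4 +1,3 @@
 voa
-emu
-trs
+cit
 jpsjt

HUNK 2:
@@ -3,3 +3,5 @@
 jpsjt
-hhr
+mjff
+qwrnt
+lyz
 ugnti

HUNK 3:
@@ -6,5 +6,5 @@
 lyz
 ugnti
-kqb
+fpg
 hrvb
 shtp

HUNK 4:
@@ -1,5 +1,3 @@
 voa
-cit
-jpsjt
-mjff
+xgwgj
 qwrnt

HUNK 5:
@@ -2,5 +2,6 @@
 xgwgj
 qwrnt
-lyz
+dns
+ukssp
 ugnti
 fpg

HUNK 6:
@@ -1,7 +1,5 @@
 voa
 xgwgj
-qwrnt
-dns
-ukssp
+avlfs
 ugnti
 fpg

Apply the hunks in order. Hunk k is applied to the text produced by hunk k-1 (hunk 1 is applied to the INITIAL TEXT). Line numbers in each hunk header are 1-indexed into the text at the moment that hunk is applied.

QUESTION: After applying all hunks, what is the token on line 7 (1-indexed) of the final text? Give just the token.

Hunk 1: at line 1 remove [emu,trs] add [cit] -> 8 lines: voa cit jpsjt hhr ugnti kqb hrvb shtp
Hunk 2: at line 3 remove [hhr] add [mjff,qwrnt,lyz] -> 10 lines: voa cit jpsjt mjff qwrnt lyz ugnti kqb hrvb shtp
Hunk 3: at line 6 remove [kqb] add [fpg] -> 10 lines: voa cit jpsjt mjff qwrnt lyz ugnti fpg hrvb shtp
Hunk 4: at line 1 remove [cit,jpsjt,mjff] add [xgwgj] -> 8 lines: voa xgwgj qwrnt lyz ugnti fpg hrvb shtp
Hunk 5: at line 2 remove [lyz] add [dns,ukssp] -> 9 lines: voa xgwgj qwrnt dns ukssp ugnti fpg hrvb shtp
Hunk 6: at line 1 remove [qwrnt,dns,ukssp] add [avlfs] -> 7 lines: voa xgwgj avlfs ugnti fpg hrvb shtp
Final line 7: shtp

Answer: shtp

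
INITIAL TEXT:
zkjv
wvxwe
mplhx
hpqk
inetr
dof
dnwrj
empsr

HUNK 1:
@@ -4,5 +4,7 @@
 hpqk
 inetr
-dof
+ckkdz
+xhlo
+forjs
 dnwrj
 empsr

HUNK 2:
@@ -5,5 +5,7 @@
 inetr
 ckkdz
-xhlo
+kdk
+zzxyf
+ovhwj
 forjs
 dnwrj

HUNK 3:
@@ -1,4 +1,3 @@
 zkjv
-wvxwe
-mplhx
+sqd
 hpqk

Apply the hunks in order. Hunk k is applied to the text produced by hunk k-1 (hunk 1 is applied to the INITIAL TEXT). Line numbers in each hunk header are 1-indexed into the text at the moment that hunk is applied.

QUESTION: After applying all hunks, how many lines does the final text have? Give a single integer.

Answer: 11

Derivation:
Hunk 1: at line 4 remove [dof] add [ckkdz,xhlo,forjs] -> 10 lines: zkjv wvxwe mplhx hpqk inetr ckkdz xhlo forjs dnwrj empsr
Hunk 2: at line 5 remove [xhlo] add [kdk,zzxyf,ovhwj] -> 12 lines: zkjv wvxwe mplhx hpqk inetr ckkdz kdk zzxyf ovhwj forjs dnwrj empsr
Hunk 3: at line 1 remove [wvxwe,mplhx] add [sqd] -> 11 lines: zkjv sqd hpqk inetr ckkdz kdk zzxyf ovhwj forjs dnwrj empsr
Final line count: 11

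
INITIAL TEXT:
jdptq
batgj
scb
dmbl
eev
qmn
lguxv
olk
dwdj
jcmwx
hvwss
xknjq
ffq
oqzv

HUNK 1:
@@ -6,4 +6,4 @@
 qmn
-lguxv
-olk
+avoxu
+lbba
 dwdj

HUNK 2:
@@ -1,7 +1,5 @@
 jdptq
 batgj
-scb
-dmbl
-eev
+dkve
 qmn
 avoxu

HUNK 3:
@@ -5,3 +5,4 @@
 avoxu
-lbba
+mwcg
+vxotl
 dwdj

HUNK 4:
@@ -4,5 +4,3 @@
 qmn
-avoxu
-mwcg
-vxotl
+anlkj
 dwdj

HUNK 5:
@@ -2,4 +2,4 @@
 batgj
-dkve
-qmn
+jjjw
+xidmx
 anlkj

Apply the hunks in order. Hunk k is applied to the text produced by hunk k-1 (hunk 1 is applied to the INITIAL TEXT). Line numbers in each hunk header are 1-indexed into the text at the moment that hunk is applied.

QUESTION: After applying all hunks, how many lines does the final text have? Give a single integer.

Answer: 11

Derivation:
Hunk 1: at line 6 remove [lguxv,olk] add [avoxu,lbba] -> 14 lines: jdptq batgj scb dmbl eev qmn avoxu lbba dwdj jcmwx hvwss xknjq ffq oqzv
Hunk 2: at line 1 remove [scb,dmbl,eev] add [dkve] -> 12 lines: jdptq batgj dkve qmn avoxu lbba dwdj jcmwx hvwss xknjq ffq oqzv
Hunk 3: at line 5 remove [lbba] add [mwcg,vxotl] -> 13 lines: jdptq batgj dkve qmn avoxu mwcg vxotl dwdj jcmwx hvwss xknjq ffq oqzv
Hunk 4: at line 4 remove [avoxu,mwcg,vxotl] add [anlkj] -> 11 lines: jdptq batgj dkve qmn anlkj dwdj jcmwx hvwss xknjq ffq oqzv
Hunk 5: at line 2 remove [dkve,qmn] add [jjjw,xidmx] -> 11 lines: jdptq batgj jjjw xidmx anlkj dwdj jcmwx hvwss xknjq ffq oqzv
Final line count: 11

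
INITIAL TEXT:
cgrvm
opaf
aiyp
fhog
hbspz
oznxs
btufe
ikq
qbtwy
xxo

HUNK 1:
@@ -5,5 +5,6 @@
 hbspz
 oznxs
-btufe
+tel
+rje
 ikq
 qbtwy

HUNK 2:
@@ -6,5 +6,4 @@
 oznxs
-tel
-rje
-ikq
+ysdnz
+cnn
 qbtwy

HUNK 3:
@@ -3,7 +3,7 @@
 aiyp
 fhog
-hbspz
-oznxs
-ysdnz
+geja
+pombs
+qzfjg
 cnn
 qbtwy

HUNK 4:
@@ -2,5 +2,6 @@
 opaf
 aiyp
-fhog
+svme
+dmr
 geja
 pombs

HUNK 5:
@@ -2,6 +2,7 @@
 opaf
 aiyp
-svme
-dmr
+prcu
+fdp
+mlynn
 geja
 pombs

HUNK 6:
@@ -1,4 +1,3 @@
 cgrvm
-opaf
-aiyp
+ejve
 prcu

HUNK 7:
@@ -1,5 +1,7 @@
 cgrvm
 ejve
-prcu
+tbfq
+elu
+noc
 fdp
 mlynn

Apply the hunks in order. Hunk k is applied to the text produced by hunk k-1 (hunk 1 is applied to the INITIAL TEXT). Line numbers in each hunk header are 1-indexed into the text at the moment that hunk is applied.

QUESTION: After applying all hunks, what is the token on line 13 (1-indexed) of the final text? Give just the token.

Answer: xxo

Derivation:
Hunk 1: at line 5 remove [btufe] add [tel,rje] -> 11 lines: cgrvm opaf aiyp fhog hbspz oznxs tel rje ikq qbtwy xxo
Hunk 2: at line 6 remove [tel,rje,ikq] add [ysdnz,cnn] -> 10 lines: cgrvm opaf aiyp fhog hbspz oznxs ysdnz cnn qbtwy xxo
Hunk 3: at line 3 remove [hbspz,oznxs,ysdnz] add [geja,pombs,qzfjg] -> 10 lines: cgrvm opaf aiyp fhog geja pombs qzfjg cnn qbtwy xxo
Hunk 4: at line 2 remove [fhog] add [svme,dmr] -> 11 lines: cgrvm opaf aiyp svme dmr geja pombs qzfjg cnn qbtwy xxo
Hunk 5: at line 2 remove [svme,dmr] add [prcu,fdp,mlynn] -> 12 lines: cgrvm opaf aiyp prcu fdp mlynn geja pombs qzfjg cnn qbtwy xxo
Hunk 6: at line 1 remove [opaf,aiyp] add [ejve] -> 11 lines: cgrvm ejve prcu fdp mlynn geja pombs qzfjg cnn qbtwy xxo
Hunk 7: at line 1 remove [prcu] add [tbfq,elu,noc] -> 13 lines: cgrvm ejve tbfq elu noc fdp mlynn geja pombs qzfjg cnn qbtwy xxo
Final line 13: xxo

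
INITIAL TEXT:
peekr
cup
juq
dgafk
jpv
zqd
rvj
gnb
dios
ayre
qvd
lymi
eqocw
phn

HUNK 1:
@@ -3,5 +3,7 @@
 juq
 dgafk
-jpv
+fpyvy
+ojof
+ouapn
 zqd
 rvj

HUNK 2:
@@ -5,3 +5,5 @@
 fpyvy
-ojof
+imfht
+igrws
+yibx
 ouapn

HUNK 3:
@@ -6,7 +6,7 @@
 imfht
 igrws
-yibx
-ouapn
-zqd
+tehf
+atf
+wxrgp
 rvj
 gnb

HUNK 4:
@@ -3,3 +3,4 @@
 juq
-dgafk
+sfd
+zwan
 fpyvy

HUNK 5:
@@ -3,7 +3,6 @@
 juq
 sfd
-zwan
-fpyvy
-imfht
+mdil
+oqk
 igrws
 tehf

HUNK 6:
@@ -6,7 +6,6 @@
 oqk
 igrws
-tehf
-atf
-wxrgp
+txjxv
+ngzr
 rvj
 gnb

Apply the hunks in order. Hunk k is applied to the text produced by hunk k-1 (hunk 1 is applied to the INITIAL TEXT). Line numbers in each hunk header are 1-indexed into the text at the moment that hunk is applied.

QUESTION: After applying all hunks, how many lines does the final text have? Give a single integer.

Answer: 17

Derivation:
Hunk 1: at line 3 remove [jpv] add [fpyvy,ojof,ouapn] -> 16 lines: peekr cup juq dgafk fpyvy ojof ouapn zqd rvj gnb dios ayre qvd lymi eqocw phn
Hunk 2: at line 5 remove [ojof] add [imfht,igrws,yibx] -> 18 lines: peekr cup juq dgafk fpyvy imfht igrws yibx ouapn zqd rvj gnb dios ayre qvd lymi eqocw phn
Hunk 3: at line 6 remove [yibx,ouapn,zqd] add [tehf,atf,wxrgp] -> 18 lines: peekr cup juq dgafk fpyvy imfht igrws tehf atf wxrgp rvj gnb dios ayre qvd lymi eqocw phn
Hunk 4: at line 3 remove [dgafk] add [sfd,zwan] -> 19 lines: peekr cup juq sfd zwan fpyvy imfht igrws tehf atf wxrgp rvj gnb dios ayre qvd lymi eqocw phn
Hunk 5: at line 3 remove [zwan,fpyvy,imfht] add [mdil,oqk] -> 18 lines: peekr cup juq sfd mdil oqk igrws tehf atf wxrgp rvj gnb dios ayre qvd lymi eqocw phn
Hunk 6: at line 6 remove [tehf,atf,wxrgp] add [txjxv,ngzr] -> 17 lines: peekr cup juq sfd mdil oqk igrws txjxv ngzr rvj gnb dios ayre qvd lymi eqocw phn
Final line count: 17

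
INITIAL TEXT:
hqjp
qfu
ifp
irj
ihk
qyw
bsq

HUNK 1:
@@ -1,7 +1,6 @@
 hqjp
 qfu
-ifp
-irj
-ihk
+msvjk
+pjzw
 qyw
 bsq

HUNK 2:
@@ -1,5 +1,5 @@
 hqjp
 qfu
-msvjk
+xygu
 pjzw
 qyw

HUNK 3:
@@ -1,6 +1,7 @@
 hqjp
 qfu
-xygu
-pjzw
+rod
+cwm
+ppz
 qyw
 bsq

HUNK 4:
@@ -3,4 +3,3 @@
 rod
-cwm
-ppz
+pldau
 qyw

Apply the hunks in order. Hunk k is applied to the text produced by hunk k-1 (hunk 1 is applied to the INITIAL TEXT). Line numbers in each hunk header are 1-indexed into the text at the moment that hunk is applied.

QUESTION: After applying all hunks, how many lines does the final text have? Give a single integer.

Hunk 1: at line 1 remove [ifp,irj,ihk] add [msvjk,pjzw] -> 6 lines: hqjp qfu msvjk pjzw qyw bsq
Hunk 2: at line 1 remove [msvjk] add [xygu] -> 6 lines: hqjp qfu xygu pjzw qyw bsq
Hunk 3: at line 1 remove [xygu,pjzw] add [rod,cwm,ppz] -> 7 lines: hqjp qfu rod cwm ppz qyw bsq
Hunk 4: at line 3 remove [cwm,ppz] add [pldau] -> 6 lines: hqjp qfu rod pldau qyw bsq
Final line count: 6

Answer: 6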